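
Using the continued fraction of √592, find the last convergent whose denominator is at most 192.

3528/145

√592 = [24; 3, 48, …] (period length 2).
Convergents:
  p_0/q_0 = 24/1
  p_1/q_1 = 73/3
  p_2/q_2 = 3528/145
  p_3/q_3 = 10657/438
q_2 = 145 ≤ 192 < 438 = q_3, so the answer is 3528/145.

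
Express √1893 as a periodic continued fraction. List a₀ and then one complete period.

a₀ = ⌊√1893⌋ = 43.
With m₀=0, d₀=1 and mₖ₊₁ = dₖaₖ − mₖ, dₖ₊₁ = (n − mₖ₊₁²)/dₖ, aₖ₊₁ = ⌊(a₀+mₖ₊₁)/dₖ₊₁⌋:
  k=1: m=43, d=44, a=1
  k=2: m=1, d=43, a=1
  k=3: m=42, d=3, a=28
  k=4: m=42, d=43, a=1
  k=5: m=1, d=44, a=1
  k=6: m=43, d=1, a=86
d=1 and a=2a₀=86 at k=6, so the next step gives (m, d) = (43, 44) again — its k=1 value — and the period has length 6.

[43; 1, 1, 28, 1, 1, 86]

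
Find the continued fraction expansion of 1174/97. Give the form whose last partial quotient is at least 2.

[12; 9, 1, 2, 3]

1174 = 12×97 + 10
97 = 9×10 + 7
10 = 1×7 + 3
7 = 2×3 + 1
3 = 3×1 + 0  (stop)
So 1174/97 = [12; 9, 1, 2, 3].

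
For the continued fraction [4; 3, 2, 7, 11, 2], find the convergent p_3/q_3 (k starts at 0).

Using pₖ = aₖpₖ₋₁ + pₖ₋₂, qₖ = aₖqₖ₋₁ + qₖ₋₂ (with p₋₁=1, p₋₂=0, q₋₁=0, q₋₂=1):
  k=0: a=4, p=4, q=1
  k=1: a=3, p=13, q=3
  k=2: a=2, p=30, q=7
  k=3: a=7, p=223, q=52

223/52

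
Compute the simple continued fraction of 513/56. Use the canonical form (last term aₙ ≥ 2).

513 = 9*56 + 9
56 = 6*9 + 2
9 = 4*2 + 1
2 = 2*1 + 0  (stop)
So 513/56 = [9; 6, 4, 2].

[9; 6, 4, 2]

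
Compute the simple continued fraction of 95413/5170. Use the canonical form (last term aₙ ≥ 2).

[18; 2, 5, 14, 16, 2]

95413 = 18×5170 + 2353
5170 = 2×2353 + 464
2353 = 5×464 + 33
464 = 14×33 + 2
33 = 16×2 + 1
2 = 2×1 + 0  (stop)
So 95413/5170 = [18; 2, 5, 14, 16, 2].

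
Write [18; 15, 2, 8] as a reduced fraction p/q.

Fold from the inside: start with 8/1.
  2 + 1/8 = 17/8
  15 + 8/17 = 263/17
  18 + 17/263 = 4751/263

4751/263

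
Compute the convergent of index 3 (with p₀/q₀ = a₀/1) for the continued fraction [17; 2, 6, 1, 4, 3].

Using pₖ = aₖpₖ₋₁ + pₖ₋₂, qₖ = aₖqₖ₋₁ + qₖ₋₂ (with p₋₁=1, p₋₂=0, q₋₁=0, q₋₂=1):
  k=0: a=17, p=17, q=1
  k=1: a=2, p=35, q=2
  k=2: a=6, p=227, q=13
  k=3: a=1, p=262, q=15

262/15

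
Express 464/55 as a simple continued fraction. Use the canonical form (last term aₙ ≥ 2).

[8; 2, 3, 2, 3]

464 = 8*55 + 24
55 = 2*24 + 7
24 = 3*7 + 3
7 = 2*3 + 1
3 = 3*1 + 0  (stop)
So 464/55 = [8; 2, 3, 2, 3].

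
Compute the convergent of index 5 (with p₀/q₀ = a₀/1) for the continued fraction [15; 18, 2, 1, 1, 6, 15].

9138/607

Using pₖ = aₖpₖ₋₁ + pₖ₋₂, qₖ = aₖqₖ₋₁ + qₖ₋₂ (with p₋₁=1, p₋₂=0, q₋₁=0, q₋₂=1):
  k=0: a=15, p=15, q=1
  k=1: a=18, p=271, q=18
  k=2: a=2, p=557, q=37
  k=3: a=1, p=828, q=55
  k=4: a=1, p=1385, q=92
  k=5: a=6, p=9138, q=607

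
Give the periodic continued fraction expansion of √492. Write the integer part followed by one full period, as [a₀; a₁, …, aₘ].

a₀ = ⌊√492⌋ = 22.
With m₀=0, d₀=1 and mₖ₊₁ = dₖaₖ − mₖ, dₖ₊₁ = (n − mₖ₊₁²)/dₖ, aₖ₊₁ = ⌊(a₀+mₖ₊₁)/dₖ₊₁⌋:
  k=1: m=22, d=8, a=5
  k=2: m=18, d=21, a=1
  k=3: m=3, d=23, a=1
  k=4: m=20, d=4, a=10
  k=5: m=20, d=23, a=1
  k=6: m=3, d=21, a=1
  k=7: m=18, d=8, a=5
  k=8: m=22, d=1, a=44
d=1 and a=2a₀=44 at k=8, so the next step gives (m, d) = (22, 8) again — its k=1 value — and the period has length 8.

[22; 5, 1, 1, 10, 1, 1, 5, 44]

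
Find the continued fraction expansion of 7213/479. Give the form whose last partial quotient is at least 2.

[15; 17, 9, 3]

7213 = 15·479 + 28
479 = 17·28 + 3
28 = 9·3 + 1
3 = 3·1 + 0  (stop)
So 7213/479 = [15; 17, 9, 3].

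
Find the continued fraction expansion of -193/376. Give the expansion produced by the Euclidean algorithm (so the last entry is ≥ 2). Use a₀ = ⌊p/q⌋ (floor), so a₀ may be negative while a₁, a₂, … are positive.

-193 = -1*376 + 183
376 = 2*183 + 10
183 = 18*10 + 3
10 = 3*3 + 1
3 = 3*1 + 0  (stop)
So -193/376 = [-1; 2, 18, 3, 3].

[-1; 2, 18, 3, 3]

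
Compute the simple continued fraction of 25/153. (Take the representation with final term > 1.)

25 = 0*153 + 25
153 = 6*25 + 3
25 = 8*3 + 1
3 = 3*1 + 0  (stop)
So 25/153 = [0; 6, 8, 3].

[0; 6, 8, 3]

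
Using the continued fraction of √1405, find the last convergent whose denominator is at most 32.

1087/29

√1405 = [37; 2, 14, 2, 74, …] (period length 4).
Convergents:
  p_0/q_0 = 37/1
  p_1/q_1 = 75/2
  p_2/q_2 = 1087/29
  p_3/q_3 = 2249/60
q_2 = 29 ≤ 32 < 60 = q_3, so the answer is 1087/29.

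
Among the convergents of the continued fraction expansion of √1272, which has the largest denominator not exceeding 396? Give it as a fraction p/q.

7668/215

√1272 = [35; 1, 1, 1, 70, …] (period length 4).
Convergents:
  p_0/q_0 = 35/1
  p_1/q_1 = 36/1
  p_2/q_2 = 71/2
  p_3/q_3 = 107/3
  p_4/q_4 = 7561/212
  p_5/q_5 = 7668/215
  p_6/q_6 = 15229/427
q_5 = 215 ≤ 396 < 427 = q_6, so the answer is 7668/215.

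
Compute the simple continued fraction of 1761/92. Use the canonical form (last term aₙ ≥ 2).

1761 = 19·92 + 13
92 = 7·13 + 1
13 = 13·1 + 0  (stop)
So 1761/92 = [19; 7, 13].

[19; 7, 13]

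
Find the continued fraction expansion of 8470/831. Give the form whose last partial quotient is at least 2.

8470 = 10×831 + 160
831 = 5×160 + 31
160 = 5×31 + 5
31 = 6×5 + 1
5 = 5×1 + 0  (stop)
So 8470/831 = [10; 5, 5, 6, 5].

[10; 5, 5, 6, 5]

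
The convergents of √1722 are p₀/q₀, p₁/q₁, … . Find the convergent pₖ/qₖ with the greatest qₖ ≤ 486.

√1722 = [41; 2, 82, …] (period length 2).
Convergents:
  p_0/q_0 = 41/1
  p_1/q_1 = 83/2
  p_2/q_2 = 6847/165
  p_3/q_3 = 13777/332
  p_4/q_4 = 1136561/27389
q_3 = 332 ≤ 486 < 27389 = q_4, so the answer is 13777/332.

13777/332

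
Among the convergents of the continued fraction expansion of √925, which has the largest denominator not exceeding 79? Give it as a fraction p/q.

882/29

√925 = [30; 2, 2, 2, 2, 60, …] (period length 5).
Convergents:
  p_0/q_0 = 30/1
  p_1/q_1 = 61/2
  p_2/q_2 = 152/5
  p_3/q_3 = 365/12
  p_4/q_4 = 882/29
  p_5/q_5 = 53285/1752
q_4 = 29 ≤ 79 < 1752 = q_5, so the answer is 882/29.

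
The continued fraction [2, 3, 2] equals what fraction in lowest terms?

Using pₖ = aₖpₖ₋₁ + pₖ₋₂ and qₖ = aₖqₖ₋₁ + qₖ₋₂:
  k=0: a=2, p=2, q=1
  k=1: a=3, p=7, q=3
  k=2: a=2, p=16, q=7

16/7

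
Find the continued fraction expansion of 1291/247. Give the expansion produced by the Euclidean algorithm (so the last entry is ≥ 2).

1291 = 5*247 + 56
247 = 4*56 + 23
56 = 2*23 + 10
23 = 2*10 + 3
10 = 3*3 + 1
3 = 3*1 + 0  (stop)
So 1291/247 = [5; 4, 2, 2, 3, 3].

[5; 4, 2, 2, 3, 3]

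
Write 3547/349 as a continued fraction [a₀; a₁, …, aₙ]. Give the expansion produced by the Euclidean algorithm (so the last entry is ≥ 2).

[10; 6, 8, 7]

3547 = 10×349 + 57
349 = 6×57 + 7
57 = 8×7 + 1
7 = 7×1 + 0  (stop)
So 3547/349 = [10; 6, 8, 7].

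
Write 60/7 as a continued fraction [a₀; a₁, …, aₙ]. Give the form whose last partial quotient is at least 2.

60 = 8×7 + 4
7 = 1×4 + 3
4 = 1×3 + 1
3 = 3×1 + 0  (stop)
So 60/7 = [8; 1, 1, 3].

[8; 1, 1, 3]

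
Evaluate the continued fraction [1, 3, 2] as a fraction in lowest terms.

9/7

Fold from the inside: start with 2/1.
  3 + 1/2 = 7/2
  1 + 2/7 = 9/7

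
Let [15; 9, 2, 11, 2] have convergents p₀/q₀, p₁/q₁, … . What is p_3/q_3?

3293/218

Using pₖ = aₖpₖ₋₁ + pₖ₋₂, qₖ = aₖqₖ₋₁ + qₖ₋₂ (with p₋₁=1, p₋₂=0, q₋₁=0, q₋₂=1):
  k=0: a=15, p=15, q=1
  k=1: a=9, p=136, q=9
  k=2: a=2, p=287, q=19
  k=3: a=11, p=3293, q=218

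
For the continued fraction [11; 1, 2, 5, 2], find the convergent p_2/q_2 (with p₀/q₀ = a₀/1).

Using pₖ = aₖpₖ₋₁ + pₖ₋₂, qₖ = aₖqₖ₋₁ + qₖ₋₂ (with p₋₁=1, p₋₂=0, q₋₁=0, q₋₂=1):
  k=0: a=11, p=11, q=1
  k=1: a=1, p=12, q=1
  k=2: a=2, p=35, q=3

35/3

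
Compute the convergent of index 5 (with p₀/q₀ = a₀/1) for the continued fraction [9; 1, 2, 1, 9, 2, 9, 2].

799/82

Using pₖ = aₖpₖ₋₁ + pₖ₋₂, qₖ = aₖqₖ₋₁ + qₖ₋₂ (with p₋₁=1, p₋₂=0, q₋₁=0, q₋₂=1):
  k=0: a=9, p=9, q=1
  k=1: a=1, p=10, q=1
  k=2: a=2, p=29, q=3
  k=3: a=1, p=39, q=4
  k=4: a=9, p=380, q=39
  k=5: a=2, p=799, q=82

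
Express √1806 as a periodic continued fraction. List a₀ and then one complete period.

[42; 2, 84]

a₀ = ⌊√1806⌋ = 42.
With m₀=0, d₀=1 and mₖ₊₁ = dₖaₖ − mₖ, dₖ₊₁ = (n − mₖ₊₁²)/dₖ, aₖ₊₁ = ⌊(a₀+mₖ₊₁)/dₖ₊₁⌋:
  k=1: m=42, d=42, a=2
  k=2: m=42, d=1, a=84
d=1 and a=2a₀=84 at k=2, so the next step gives (m, d) = (42, 42) again — its k=1 value — and the period has length 2.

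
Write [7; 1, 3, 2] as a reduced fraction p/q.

70/9

Using pₖ = aₖpₖ₋₁ + pₖ₋₂ and qₖ = aₖqₖ₋₁ + qₖ₋₂:
  k=0: a=7, p=7, q=1
  k=1: a=1, p=8, q=1
  k=2: a=3, p=31, q=4
  k=3: a=2, p=70, q=9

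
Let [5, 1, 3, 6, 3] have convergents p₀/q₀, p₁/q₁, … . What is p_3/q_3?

Using pₖ = aₖpₖ₋₁ + pₖ₋₂, qₖ = aₖqₖ₋₁ + qₖ₋₂ (with p₋₁=1, p₋₂=0, q₋₁=0, q₋₂=1):
  k=0: a=5, p=5, q=1
  k=1: a=1, p=6, q=1
  k=2: a=3, p=23, q=4
  k=3: a=6, p=144, q=25

144/25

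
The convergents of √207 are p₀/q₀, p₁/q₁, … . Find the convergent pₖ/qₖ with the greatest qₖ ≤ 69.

√207 = [14; 2, 1, 1, 2, 1, 1, 2, 28, …] (period length 8).
Convergents:
  p_0/q_0 = 14/1
  p_1/q_1 = 29/2
  p_2/q_2 = 43/3
  p_3/q_3 = 72/5
  p_4/q_4 = 187/13
  p_5/q_5 = 259/18
  p_6/q_6 = 446/31
  p_7/q_7 = 1151/80
q_6 = 31 ≤ 69 < 80 = q_7, so the answer is 446/31.

446/31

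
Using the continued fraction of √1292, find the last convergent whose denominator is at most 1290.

√1292 = [35; 1, 16, 1, 70, …] (period length 4).
Convergents:
  p_0/q_0 = 35/1
  p_1/q_1 = 36/1
  p_2/q_2 = 611/17
  p_3/q_3 = 647/18
  p_4/q_4 = 45901/1277
  p_5/q_5 = 46548/1295
q_4 = 1277 ≤ 1290 < 1295 = q_5, so the answer is 45901/1277.

45901/1277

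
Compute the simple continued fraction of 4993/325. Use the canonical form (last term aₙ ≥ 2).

[15; 2, 1, 3, 14, 2]

4993 = 15×325 + 118
325 = 2×118 + 89
118 = 1×89 + 29
89 = 3×29 + 2
29 = 14×2 + 1
2 = 2×1 + 0  (stop)
So 4993/325 = [15; 2, 1, 3, 14, 2].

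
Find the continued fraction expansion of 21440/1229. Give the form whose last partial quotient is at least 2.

21440 = 17*1229 + 547
1229 = 2*547 + 135
547 = 4*135 + 7
135 = 19*7 + 2
7 = 3*2 + 1
2 = 2*1 + 0  (stop)
So 21440/1229 = [17; 2, 4, 19, 3, 2].

[17; 2, 4, 19, 3, 2]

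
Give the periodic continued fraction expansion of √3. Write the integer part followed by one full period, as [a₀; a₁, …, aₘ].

a₀ = ⌊√3⌋ = 1.
With m₀=0, d₀=1 and mₖ₊₁ = dₖaₖ − mₖ, dₖ₊₁ = (n − mₖ₊₁²)/dₖ, aₖ₊₁ = ⌊(a₀+mₖ₊₁)/dₖ₊₁⌋:
  k=1: m=1, d=2, a=1
  k=2: m=1, d=1, a=2
d=1 and a=2a₀=2 at k=2, so the next step gives (m, d) = (1, 2) again — its k=1 value — and the period has length 2.

[1; 1, 2]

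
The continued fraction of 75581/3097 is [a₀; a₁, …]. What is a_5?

11

75581 = 24·3097 + 1253   →  a_0 = 24
3097 = 2·1253 + 591   →  a_1 = 2
1253 = 2·591 + 71   →  a_2 = 2
591 = 8·71 + 23   →  a_3 = 8
71 = 3·23 + 2   →  a_4 = 3
23 = 11·2 + 1   →  a_5 = 11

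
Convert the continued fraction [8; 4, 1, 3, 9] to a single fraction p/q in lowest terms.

1445/176

Using pₖ = aₖpₖ₋₁ + pₖ₋₂ and qₖ = aₖqₖ₋₁ + qₖ₋₂:
  k=0: a=8, p=8, q=1
  k=1: a=4, p=33, q=4
  k=2: a=1, p=41, q=5
  k=3: a=3, p=156, q=19
  k=4: a=9, p=1445, q=176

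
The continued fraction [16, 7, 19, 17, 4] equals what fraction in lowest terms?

149699/9274

Using pₖ = aₖpₖ₋₁ + pₖ₋₂ and qₖ = aₖqₖ₋₁ + qₖ₋₂:
  k=0: a=16, p=16, q=1
  k=1: a=7, p=113, q=7
  k=2: a=19, p=2163, q=134
  k=3: a=17, p=36884, q=2285
  k=4: a=4, p=149699, q=9274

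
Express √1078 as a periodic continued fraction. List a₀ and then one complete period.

[32; 1, 4, 1, 64]

a₀ = ⌊√1078⌋ = 32.
With m₀=0, d₀=1 and mₖ₊₁ = dₖaₖ − mₖ, dₖ₊₁ = (n − mₖ₊₁²)/dₖ, aₖ₊₁ = ⌊(a₀+mₖ₊₁)/dₖ₊₁⌋:
  k=1: m=32, d=54, a=1
  k=2: m=22, d=11, a=4
  k=3: m=22, d=54, a=1
  k=4: m=32, d=1, a=64
d=1 and a=2a₀=64 at k=4, so the next step gives (m, d) = (32, 54) again — its k=1 value — and the period has length 4.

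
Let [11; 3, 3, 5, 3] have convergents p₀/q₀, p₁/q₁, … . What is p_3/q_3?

Using pₖ = aₖpₖ₋₁ + pₖ₋₂, qₖ = aₖqₖ₋₁ + qₖ₋₂ (with p₋₁=1, p₋₂=0, q₋₁=0, q₋₂=1):
  k=0: a=11, p=11, q=1
  k=1: a=3, p=34, q=3
  k=2: a=3, p=113, q=10
  k=3: a=5, p=599, q=53

599/53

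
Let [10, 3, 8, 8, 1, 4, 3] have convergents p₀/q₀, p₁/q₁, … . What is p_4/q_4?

Using pₖ = aₖpₖ₋₁ + pₖ₋₂, qₖ = aₖqₖ₋₁ + qₖ₋₂ (with p₋₁=1, p₋₂=0, q₋₁=0, q₋₂=1):
  k=0: a=10, p=10, q=1
  k=1: a=3, p=31, q=3
  k=2: a=8, p=258, q=25
  k=3: a=8, p=2095, q=203
  k=4: a=1, p=2353, q=228

2353/228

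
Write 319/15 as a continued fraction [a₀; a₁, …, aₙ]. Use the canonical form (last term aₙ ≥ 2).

319 = 21*15 + 4
15 = 3*4 + 3
4 = 1*3 + 1
3 = 3*1 + 0  (stop)
So 319/15 = [21; 3, 1, 3].

[21; 3, 1, 3]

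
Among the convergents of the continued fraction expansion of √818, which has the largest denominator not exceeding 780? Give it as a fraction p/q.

16331/571

√818 = [28; 1, 1, 1, 1, 56, …] (period length 5).
Convergents:
  p_0/q_0 = 28/1
  p_1/q_1 = 29/1
  p_2/q_2 = 57/2
  p_3/q_3 = 86/3
  p_4/q_4 = 143/5
  p_5/q_5 = 8094/283
  p_6/q_6 = 8237/288
  p_7/q_7 = 16331/571
  p_8/q_8 = 24568/859
q_7 = 571 ≤ 780 < 859 = q_8, so the answer is 16331/571.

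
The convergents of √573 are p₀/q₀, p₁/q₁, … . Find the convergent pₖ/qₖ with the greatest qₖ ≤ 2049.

18360/767

√573 = [23; 1, 14, 1, 46, …] (period length 4).
Convergents:
  p_0/q_0 = 23/1
  p_1/q_1 = 24/1
  p_2/q_2 = 359/15
  p_3/q_3 = 383/16
  p_4/q_4 = 17977/751
  p_5/q_5 = 18360/767
  p_6/q_6 = 275017/11489
q_5 = 767 ≤ 2049 < 11489 = q_6, so the answer is 18360/767.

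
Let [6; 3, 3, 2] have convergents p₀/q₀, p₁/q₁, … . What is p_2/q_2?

Using pₖ = aₖpₖ₋₁ + pₖ₋₂, qₖ = aₖqₖ₋₁ + qₖ₋₂ (with p₋₁=1, p₋₂=0, q₋₁=0, q₋₂=1):
  k=0: a=6, p=6, q=1
  k=1: a=3, p=19, q=3
  k=2: a=3, p=63, q=10

63/10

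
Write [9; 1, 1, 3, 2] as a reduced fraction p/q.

153/16

Using pₖ = aₖpₖ₋₁ + pₖ₋₂ and qₖ = aₖqₖ₋₁ + qₖ₋₂:
  k=0: a=9, p=9, q=1
  k=1: a=1, p=10, q=1
  k=2: a=1, p=19, q=2
  k=3: a=3, p=67, q=7
  k=4: a=2, p=153, q=16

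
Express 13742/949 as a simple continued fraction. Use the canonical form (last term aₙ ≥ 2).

[14; 2, 12, 3, 12]

13742 = 14×949 + 456
949 = 2×456 + 37
456 = 12×37 + 12
37 = 3×12 + 1
12 = 12×1 + 0  (stop)
So 13742/949 = [14; 2, 12, 3, 12].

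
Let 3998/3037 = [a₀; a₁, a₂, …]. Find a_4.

6

3998 = 1·3037 + 961   →  a_0 = 1
3037 = 3·961 + 154   →  a_1 = 3
961 = 6·154 + 37   →  a_2 = 6
154 = 4·37 + 6   →  a_3 = 4
37 = 6·6 + 1   →  a_4 = 6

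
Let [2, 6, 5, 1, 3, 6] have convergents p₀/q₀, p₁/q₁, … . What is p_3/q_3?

80/37

Using pₖ = aₖpₖ₋₁ + pₖ₋₂, qₖ = aₖqₖ₋₁ + qₖ₋₂ (with p₋₁=1, p₋₂=0, q₋₁=0, q₋₂=1):
  k=0: a=2, p=2, q=1
  k=1: a=6, p=13, q=6
  k=2: a=5, p=67, q=31
  k=3: a=1, p=80, q=37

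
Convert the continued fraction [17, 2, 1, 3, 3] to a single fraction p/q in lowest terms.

625/36

Fold from the inside: start with 3/1.
  3 + 1/3 = 10/3
  1 + 3/10 = 13/10
  2 + 10/13 = 36/13
  17 + 13/36 = 625/36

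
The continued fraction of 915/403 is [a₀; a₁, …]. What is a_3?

2

915 = 2·403 + 109   →  a_0 = 2
403 = 3·109 + 76   →  a_1 = 3
109 = 1·76 + 33   →  a_2 = 1
76 = 2·33 + 10   →  a_3 = 2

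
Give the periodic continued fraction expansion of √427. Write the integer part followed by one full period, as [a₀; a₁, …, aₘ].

a₀ = ⌊√427⌋ = 20.
With m₀=0, d₀=1 and mₖ₊₁ = dₖaₖ − mₖ, dₖ₊₁ = (n − mₖ₊₁²)/dₖ, aₖ₊₁ = ⌊(a₀+mₖ₊₁)/dₖ₊₁⌋:
  k=1: m=20, d=27, a=1
  k=2: m=7, d=14, a=1
  k=3: m=7, d=27, a=1
  k=4: m=20, d=1, a=40
d=1 and a=2a₀=40 at k=4, so the next step gives (m, d) = (20, 27) again — its k=1 value — and the period has length 4.

[20; 1, 1, 1, 40]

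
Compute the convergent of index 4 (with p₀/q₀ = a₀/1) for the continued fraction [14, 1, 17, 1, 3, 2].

Using pₖ = aₖpₖ₋₁ + pₖ₋₂, qₖ = aₖqₖ₋₁ + qₖ₋₂ (with p₋₁=1, p₋₂=0, q₋₁=0, q₋₂=1):
  k=0: a=14, p=14, q=1
  k=1: a=1, p=15, q=1
  k=2: a=17, p=269, q=18
  k=3: a=1, p=284, q=19
  k=4: a=3, p=1121, q=75

1121/75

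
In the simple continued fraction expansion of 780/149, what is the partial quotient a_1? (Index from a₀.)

4

780 = 5·149 + 35   →  a_0 = 5
149 = 4·35 + 9   →  a_1 = 4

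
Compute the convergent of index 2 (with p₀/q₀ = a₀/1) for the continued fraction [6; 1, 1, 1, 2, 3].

13/2

Using pₖ = aₖpₖ₋₁ + pₖ₋₂, qₖ = aₖqₖ₋₁ + qₖ₋₂ (with p₋₁=1, p₋₂=0, q₋₁=0, q₋₂=1):
  k=0: a=6, p=6, q=1
  k=1: a=1, p=7, q=1
  k=2: a=1, p=13, q=2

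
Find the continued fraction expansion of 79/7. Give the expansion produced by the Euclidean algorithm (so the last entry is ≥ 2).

[11; 3, 2]

79 = 11×7 + 2
7 = 3×2 + 1
2 = 2×1 + 0  (stop)
So 79/7 = [11; 3, 2].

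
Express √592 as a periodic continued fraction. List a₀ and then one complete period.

[24; 3, 48]

a₀ = ⌊√592⌋ = 24.
With m₀=0, d₀=1 and mₖ₊₁ = dₖaₖ − mₖ, dₖ₊₁ = (n − mₖ₊₁²)/dₖ, aₖ₊₁ = ⌊(a₀+mₖ₊₁)/dₖ₊₁⌋:
  k=1: m=24, d=16, a=3
  k=2: m=24, d=1, a=48
d=1 and a=2a₀=48 at k=2, so the next step gives (m, d) = (24, 16) again — its k=1 value — and the period has length 2.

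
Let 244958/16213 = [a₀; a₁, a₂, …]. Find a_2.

244958 = 15·16213 + 1763   →  a_0 = 15
16213 = 9·1763 + 346   →  a_1 = 9
1763 = 5·346 + 33   →  a_2 = 5

5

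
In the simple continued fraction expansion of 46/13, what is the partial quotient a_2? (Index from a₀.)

1

46 = 3·13 + 7   →  a_0 = 3
13 = 1·7 + 6   →  a_1 = 1
7 = 1·6 + 1   →  a_2 = 1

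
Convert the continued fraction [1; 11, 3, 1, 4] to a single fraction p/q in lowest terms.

233/214

Using pₖ = aₖpₖ₋₁ + pₖ₋₂ and qₖ = aₖqₖ₋₁ + qₖ₋₂:
  k=0: a=1, p=1, q=1
  k=1: a=11, p=12, q=11
  k=2: a=3, p=37, q=34
  k=3: a=1, p=49, q=45
  k=4: a=4, p=233, q=214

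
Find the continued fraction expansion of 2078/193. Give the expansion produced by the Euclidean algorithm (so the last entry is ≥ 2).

2078 = 10×193 + 148
193 = 1×148 + 45
148 = 3×45 + 13
45 = 3×13 + 6
13 = 2×6 + 1
6 = 6×1 + 0  (stop)
So 2078/193 = [10; 1, 3, 3, 2, 6].

[10; 1, 3, 3, 2, 6]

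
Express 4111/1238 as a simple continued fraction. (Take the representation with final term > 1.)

4111 = 3*1238 + 397
1238 = 3*397 + 47
397 = 8*47 + 21
47 = 2*21 + 5
21 = 4*5 + 1
5 = 5*1 + 0  (stop)
So 4111/1238 = [3; 3, 8, 2, 4, 5].

[3; 3, 8, 2, 4, 5]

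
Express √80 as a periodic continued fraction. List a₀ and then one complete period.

[8; 1, 16]

a₀ = ⌊√80⌋ = 8.
With m₀=0, d₀=1 and mₖ₊₁ = dₖaₖ − mₖ, dₖ₊₁ = (n − mₖ₊₁²)/dₖ, aₖ₊₁ = ⌊(a₀+mₖ₊₁)/dₖ₊₁⌋:
  k=1: m=8, d=16, a=1
  k=2: m=8, d=1, a=16
d=1 and a=2a₀=16 at k=2, so the next step gives (m, d) = (8, 16) again — its k=1 value — and the period has length 2.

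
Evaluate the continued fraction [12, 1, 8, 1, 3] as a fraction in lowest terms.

Fold from the inside: start with 3/1.
  1 + 1/3 = 4/3
  8 + 3/4 = 35/4
  1 + 4/35 = 39/35
  12 + 35/39 = 503/39

503/39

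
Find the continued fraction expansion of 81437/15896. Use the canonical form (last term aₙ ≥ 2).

[5; 8, 8, 6, 2, 18]

81437 = 5×15896 + 1957
15896 = 8×1957 + 240
1957 = 8×240 + 37
240 = 6×37 + 18
37 = 2×18 + 1
18 = 18×1 + 0  (stop)
So 81437/15896 = [5; 8, 8, 6, 2, 18].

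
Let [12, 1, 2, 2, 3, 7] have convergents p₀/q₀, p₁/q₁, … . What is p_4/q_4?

Using pₖ = aₖpₖ₋₁ + pₖ₋₂, qₖ = aₖqₖ₋₁ + qₖ₋₂ (with p₋₁=1, p₋₂=0, q₋₁=0, q₋₂=1):
  k=0: a=12, p=12, q=1
  k=1: a=1, p=13, q=1
  k=2: a=2, p=38, q=3
  k=3: a=2, p=89, q=7
  k=4: a=3, p=305, q=24

305/24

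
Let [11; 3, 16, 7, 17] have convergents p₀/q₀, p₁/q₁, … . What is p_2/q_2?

Using pₖ = aₖpₖ₋₁ + pₖ₋₂, qₖ = aₖqₖ₋₁ + qₖ₋₂ (with p₋₁=1, p₋₂=0, q₋₁=0, q₋₂=1):
  k=0: a=11, p=11, q=1
  k=1: a=3, p=34, q=3
  k=2: a=16, p=555, q=49

555/49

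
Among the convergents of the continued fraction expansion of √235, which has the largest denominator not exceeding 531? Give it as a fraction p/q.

4231/276

√235 = [15; 3, 30, …] (period length 2).
Convergents:
  p_0/q_0 = 15/1
  p_1/q_1 = 46/3
  p_2/q_2 = 1395/91
  p_3/q_3 = 4231/276
  p_4/q_4 = 128325/8371
q_3 = 276 ≤ 531 < 8371 = q_4, so the answer is 4231/276.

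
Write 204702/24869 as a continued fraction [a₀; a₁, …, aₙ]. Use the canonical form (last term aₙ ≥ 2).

[8; 4, 3, 13, 14, 3, 3]

204702 = 8·24869 + 5750
24869 = 4·5750 + 1869
5750 = 3·1869 + 143
1869 = 13·143 + 10
143 = 14·10 + 3
10 = 3·3 + 1
3 = 3·1 + 0  (stop)
So 204702/24869 = [8; 4, 3, 13, 14, 3, 3].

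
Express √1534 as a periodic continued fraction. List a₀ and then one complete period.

[39; 6, 78]

a₀ = ⌊√1534⌋ = 39.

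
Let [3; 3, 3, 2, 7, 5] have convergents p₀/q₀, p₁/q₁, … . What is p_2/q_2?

Using pₖ = aₖpₖ₋₁ + pₖ₋₂, qₖ = aₖqₖ₋₁ + qₖ₋₂ (with p₋₁=1, p₋₂=0, q₋₁=0, q₋₂=1):
  k=0: a=3, p=3, q=1
  k=1: a=3, p=10, q=3
  k=2: a=3, p=33, q=10

33/10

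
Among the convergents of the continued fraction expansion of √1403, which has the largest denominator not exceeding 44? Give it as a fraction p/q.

√1403 = [37; 2, 5, 3, 1, 3, 5, 2, 74, …] (period length 8).
Convergents:
  p_0/q_0 = 37/1
  p_1/q_1 = 75/2
  p_2/q_2 = 412/11
  p_3/q_3 = 1311/35
  p_4/q_4 = 1723/46
q_3 = 35 ≤ 44 < 46 = q_4, so the answer is 1311/35.

1311/35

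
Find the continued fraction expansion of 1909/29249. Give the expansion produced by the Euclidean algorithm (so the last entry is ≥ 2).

[0; 15, 3, 9, 6, 11]

1909 = 0*29249 + 1909
29249 = 15*1909 + 614
1909 = 3*614 + 67
614 = 9*67 + 11
67 = 6*11 + 1
11 = 11*1 + 0  (stop)
So 1909/29249 = [0; 15, 3, 9, 6, 11].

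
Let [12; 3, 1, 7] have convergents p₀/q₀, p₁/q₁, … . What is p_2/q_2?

49/4

Using pₖ = aₖpₖ₋₁ + pₖ₋₂, qₖ = aₖqₖ₋₁ + qₖ₋₂ (with p₋₁=1, p₋₂=0, q₋₁=0, q₋₂=1):
  k=0: a=12, p=12, q=1
  k=1: a=3, p=37, q=3
  k=2: a=1, p=49, q=4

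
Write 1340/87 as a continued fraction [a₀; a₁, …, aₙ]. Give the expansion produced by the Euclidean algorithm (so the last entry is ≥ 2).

[15; 2, 2, 17]

1340 = 15×87 + 35
87 = 2×35 + 17
35 = 2×17 + 1
17 = 17×1 + 0  (stop)
So 1340/87 = [15; 2, 2, 17].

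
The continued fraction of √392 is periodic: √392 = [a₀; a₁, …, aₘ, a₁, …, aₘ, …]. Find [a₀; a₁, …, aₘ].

[19; 1, 3, 1, 38]

a₀ = ⌊√392⌋ = 19.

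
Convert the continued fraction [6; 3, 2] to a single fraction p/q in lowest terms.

Fold from the inside: start with 2/1.
  3 + 1/2 = 7/2
  6 + 2/7 = 44/7

44/7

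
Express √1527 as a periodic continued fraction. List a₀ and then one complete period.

[39; 13, 78]

a₀ = ⌊√1527⌋ = 39.
With m₀=0, d₀=1 and mₖ₊₁ = dₖaₖ − mₖ, dₖ₊₁ = (n − mₖ₊₁²)/dₖ, aₖ₊₁ = ⌊(a₀+mₖ₊₁)/dₖ₊₁⌋:
  k=1: m=39, d=6, a=13
  k=2: m=39, d=1, a=78
d=1 and a=2a₀=78 at k=2, so the next step gives (m, d) = (39, 6) again — its k=1 value — and the period has length 2.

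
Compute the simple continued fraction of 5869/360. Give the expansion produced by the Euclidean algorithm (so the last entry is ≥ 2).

5869 = 16*360 + 109
360 = 3*109 + 33
109 = 3*33 + 10
33 = 3*10 + 3
10 = 3*3 + 1
3 = 3*1 + 0  (stop)
So 5869/360 = [16; 3, 3, 3, 3, 3].

[16; 3, 3, 3, 3, 3]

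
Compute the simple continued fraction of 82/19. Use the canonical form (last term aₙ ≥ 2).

[4; 3, 6]

82 = 4*19 + 6
19 = 3*6 + 1
6 = 6*1 + 0  (stop)
So 82/19 = [4; 3, 6].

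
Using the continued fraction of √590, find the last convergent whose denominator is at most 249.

5781/238

√590 = [24; 3, 2, 4, 2, 3, 48, …] (period length 6).
Convergents:
  p_0/q_0 = 24/1
  p_1/q_1 = 73/3
  p_2/q_2 = 170/7
  p_3/q_3 = 753/31
  p_4/q_4 = 1676/69
  p_5/q_5 = 5781/238
  p_6/q_6 = 279164/11493
q_5 = 238 ≤ 249 < 11493 = q_6, so the answer is 5781/238.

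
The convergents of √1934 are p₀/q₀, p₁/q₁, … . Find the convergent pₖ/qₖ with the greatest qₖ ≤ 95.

√1934 = [43; 1, 42, 1, 86, …] (period length 4).
Convergents:
  p_0/q_0 = 43/1
  p_1/q_1 = 44/1
  p_2/q_2 = 1891/43
  p_3/q_3 = 1935/44
  p_4/q_4 = 168301/3827
q_3 = 44 ≤ 95 < 3827 = q_4, so the answer is 1935/44.

1935/44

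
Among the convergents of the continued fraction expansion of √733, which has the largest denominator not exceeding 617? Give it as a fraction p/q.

√733 = [27; 13, 1, 1, 13, 54, …] (period length 5).
Convergents:
  p_0/q_0 = 27/1
  p_1/q_1 = 352/13
  p_2/q_2 = 379/14
  p_3/q_3 = 731/27
  p_4/q_4 = 9882/365
  p_5/q_5 = 534359/19737
q_4 = 365 ≤ 617 < 19737 = q_5, so the answer is 9882/365.

9882/365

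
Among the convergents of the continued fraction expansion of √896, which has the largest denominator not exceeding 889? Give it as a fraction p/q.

26461/884

√896 = [29; 1, 13, 1, 58, …] (period length 4).
Convergents:
  p_0/q_0 = 29/1
  p_1/q_1 = 30/1
  p_2/q_2 = 419/14
  p_3/q_3 = 449/15
  p_4/q_4 = 26461/884
  p_5/q_5 = 26910/899
q_4 = 884 ≤ 889 < 899 = q_5, so the answer is 26461/884.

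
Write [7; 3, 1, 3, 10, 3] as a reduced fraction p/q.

Fold from the inside: start with 3/1.
  10 + 1/3 = 31/3
  3 + 3/31 = 96/31
  1 + 31/96 = 127/96
  3 + 96/127 = 477/127
  7 + 127/477 = 3466/477

3466/477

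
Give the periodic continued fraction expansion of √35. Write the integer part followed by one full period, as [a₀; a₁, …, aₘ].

a₀ = ⌊√35⌋ = 5.
With m₀=0, d₀=1 and mₖ₊₁ = dₖaₖ − mₖ, dₖ₊₁ = (n − mₖ₊₁²)/dₖ, aₖ₊₁ = ⌊(a₀+mₖ₊₁)/dₖ₊₁⌋:
  k=1: m=5, d=10, a=1
  k=2: m=5, d=1, a=10
d=1 and a=2a₀=10 at k=2, so the next step gives (m, d) = (5, 10) again — its k=1 value — and the period has length 2.

[5; 1, 10]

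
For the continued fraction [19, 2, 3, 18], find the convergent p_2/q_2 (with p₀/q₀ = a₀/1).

136/7

Using pₖ = aₖpₖ₋₁ + pₖ₋₂, qₖ = aₖqₖ₋₁ + qₖ₋₂ (with p₋₁=1, p₋₂=0, q₋₁=0, q₋₂=1):
  k=0: a=19, p=19, q=1
  k=1: a=2, p=39, q=2
  k=2: a=3, p=136, q=7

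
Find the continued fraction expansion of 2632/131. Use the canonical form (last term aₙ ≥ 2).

[20; 10, 1, 11]

2632 = 20*131 + 12
131 = 10*12 + 11
12 = 1*11 + 1
11 = 11*1 + 0  (stop)
So 2632/131 = [20; 10, 1, 11].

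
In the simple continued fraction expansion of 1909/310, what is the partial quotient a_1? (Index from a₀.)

6

1909 = 6·310 + 49   →  a_0 = 6
310 = 6·49 + 16   →  a_1 = 6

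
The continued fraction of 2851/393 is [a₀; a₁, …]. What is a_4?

2851 = 7·393 + 100   →  a_0 = 7
393 = 3·100 + 93   →  a_1 = 3
100 = 1·93 + 7   →  a_2 = 1
93 = 13·7 + 2   →  a_3 = 13
7 = 3·2 + 1   →  a_4 = 3

3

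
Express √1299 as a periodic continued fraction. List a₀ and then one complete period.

a₀ = ⌊√1299⌋ = 36.
With m₀=0, d₀=1 and mₖ₊₁ = dₖaₖ − mₖ, dₖ₊₁ = (n − mₖ₊₁²)/dₖ, aₖ₊₁ = ⌊(a₀+mₖ₊₁)/dₖ₊₁⌋:
  k=1: m=36, d=3, a=24
  k=2: m=36, d=1, a=72
d=1 and a=2a₀=72 at k=2, so the next step gives (m, d) = (36, 3) again — its k=1 value — and the period has length 2.

[36; 24, 72]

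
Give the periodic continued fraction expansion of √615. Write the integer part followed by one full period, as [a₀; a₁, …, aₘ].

[24; 1, 3, 1, 48]

a₀ = ⌊√615⌋ = 24.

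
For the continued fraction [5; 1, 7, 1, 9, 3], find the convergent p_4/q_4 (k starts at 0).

Using pₖ = aₖpₖ₋₁ + pₖ₋₂, qₖ = aₖqₖ₋₁ + qₖ₋₂ (with p₋₁=1, p₋₂=0, q₋₁=0, q₋₂=1):
  k=0: a=5, p=5, q=1
  k=1: a=1, p=6, q=1
  k=2: a=7, p=47, q=8
  k=3: a=1, p=53, q=9
  k=4: a=9, p=524, q=89

524/89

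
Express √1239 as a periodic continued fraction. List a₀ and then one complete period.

[35; 5, 70]

a₀ = ⌊√1239⌋ = 35.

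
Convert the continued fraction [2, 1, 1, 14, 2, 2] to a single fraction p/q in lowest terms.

Using pₖ = aₖpₖ₋₁ + pₖ₋₂ and qₖ = aₖqₖ₋₁ + qₖ₋₂:
  k=0: a=2, p=2, q=1
  k=1: a=1, p=3, q=1
  k=2: a=1, p=5, q=2
  k=3: a=14, p=73, q=29
  k=4: a=2, p=151, q=60
  k=5: a=2, p=375, q=149

375/149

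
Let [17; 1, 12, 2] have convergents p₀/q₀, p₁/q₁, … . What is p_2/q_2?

Using pₖ = aₖpₖ₋₁ + pₖ₋₂, qₖ = aₖqₖ₋₁ + qₖ₋₂ (with p₋₁=1, p₋₂=0, q₋₁=0, q₋₂=1):
  k=0: a=17, p=17, q=1
  k=1: a=1, p=18, q=1
  k=2: a=12, p=233, q=13

233/13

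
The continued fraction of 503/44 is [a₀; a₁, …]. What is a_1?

2

503 = 11·44 + 19   →  a_0 = 11
44 = 2·19 + 6   →  a_1 = 2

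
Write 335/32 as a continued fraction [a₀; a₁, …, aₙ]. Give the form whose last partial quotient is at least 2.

[10; 2, 7, 2]

335 = 10·32 + 15
32 = 2·15 + 2
15 = 7·2 + 1
2 = 2·1 + 0  (stop)
So 335/32 = [10; 2, 7, 2].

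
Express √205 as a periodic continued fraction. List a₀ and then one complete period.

[14; 3, 6, 1, 4, 1, 6, 3, 28]

a₀ = ⌊√205⌋ = 14.
With m₀=0, d₀=1 and mₖ₊₁ = dₖaₖ − mₖ, dₖ₊₁ = (n − mₖ₊₁²)/dₖ, aₖ₊₁ = ⌊(a₀+mₖ₊₁)/dₖ₊₁⌋:
  k=1: m=14, d=9, a=3
  k=2: m=13, d=4, a=6
  k=3: m=11, d=21, a=1
  k=4: m=10, d=5, a=4
  k=5: m=10, d=21, a=1
  k=6: m=11, d=4, a=6
  k=7: m=13, d=9, a=3
  k=8: m=14, d=1, a=28
d=1 and a=2a₀=28 at k=8, so the next step gives (m, d) = (14, 9) again — its k=1 value — and the period has length 8.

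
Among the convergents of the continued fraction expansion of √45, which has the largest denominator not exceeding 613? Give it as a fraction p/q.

√45 = [6; 1, 2, 2, 2, 1, 12, …] (period length 6).
Convergents:
  p_0/q_0 = 6/1
  p_1/q_1 = 7/1
  p_2/q_2 = 20/3
  p_3/q_3 = 47/7
  p_4/q_4 = 114/17
  p_5/q_5 = 161/24
  p_6/q_6 = 2046/305
  p_7/q_7 = 2207/329
  p_8/q_8 = 6460/963
q_7 = 329 ≤ 613 < 963 = q_8, so the answer is 2207/329.

2207/329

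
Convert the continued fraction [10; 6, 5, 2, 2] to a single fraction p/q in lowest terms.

Fold from the inside: start with 2/1.
  2 + 1/2 = 5/2
  5 + 2/5 = 27/5
  6 + 5/27 = 167/27
  10 + 27/167 = 1697/167

1697/167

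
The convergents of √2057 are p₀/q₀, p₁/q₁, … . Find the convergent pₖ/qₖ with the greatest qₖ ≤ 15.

√2057 = [45; 2, 1, 4, 1, 2, 90, …] (period length 6).
Convergents:
  p_0/q_0 = 45/1
  p_1/q_1 = 91/2
  p_2/q_2 = 136/3
  p_3/q_3 = 635/14
  p_4/q_4 = 771/17
q_3 = 14 ≤ 15 < 17 = q_4, so the answer is 635/14.

635/14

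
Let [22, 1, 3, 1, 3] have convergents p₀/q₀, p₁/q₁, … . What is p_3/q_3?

Using pₖ = aₖpₖ₋₁ + pₖ₋₂, qₖ = aₖqₖ₋₁ + qₖ₋₂ (with p₋₁=1, p₋₂=0, q₋₁=0, q₋₂=1):
  k=0: a=22, p=22, q=1
  k=1: a=1, p=23, q=1
  k=2: a=3, p=91, q=4
  k=3: a=1, p=114, q=5

114/5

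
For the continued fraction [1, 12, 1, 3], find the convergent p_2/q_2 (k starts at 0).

14/13

Using pₖ = aₖpₖ₋₁ + pₖ₋₂, qₖ = aₖqₖ₋₁ + qₖ₋₂ (with p₋₁=1, p₋₂=0, q₋₁=0, q₋₂=1):
  k=0: a=1, p=1, q=1
  k=1: a=12, p=13, q=12
  k=2: a=1, p=14, q=13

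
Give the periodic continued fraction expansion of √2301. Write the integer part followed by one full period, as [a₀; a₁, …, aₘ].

a₀ = ⌊√2301⌋ = 47.

[47; 1, 30, 1, 94]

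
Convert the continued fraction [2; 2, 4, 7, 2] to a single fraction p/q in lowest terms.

340/139

Fold from the inside: start with 2/1.
  7 + 1/2 = 15/2
  4 + 2/15 = 62/15
  2 + 15/62 = 139/62
  2 + 62/139 = 340/139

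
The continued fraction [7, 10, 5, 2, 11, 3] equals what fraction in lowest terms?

Using pₖ = aₖpₖ₋₁ + pₖ₋₂ and qₖ = aₖqₖ₋₁ + qₖ₋₂:
  k=0: a=7, p=7, q=1
  k=1: a=10, p=71, q=10
  k=2: a=5, p=362, q=51
  k=3: a=2, p=795, q=112
  k=4: a=11, p=9107, q=1283
  k=5: a=3, p=28116, q=3961

28116/3961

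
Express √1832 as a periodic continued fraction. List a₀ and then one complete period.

a₀ = ⌊√1832⌋ = 42.
With m₀=0, d₀=1 and mₖ₊₁ = dₖaₖ − mₖ, dₖ₊₁ = (n − mₖ₊₁²)/dₖ, aₖ₊₁ = ⌊(a₀+mₖ₊₁)/dₖ₊₁⌋:
  k=1: m=42, d=68, a=1
  k=2: m=26, d=17, a=4
  k=3: m=42, d=4, a=21
  k=4: m=42, d=17, a=4
  k=5: m=26, d=68, a=1
  k=6: m=42, d=1, a=84
d=1 and a=2a₀=84 at k=6, so the next step gives (m, d) = (42, 68) again — its k=1 value — and the period has length 6.

[42; 1, 4, 21, 4, 1, 84]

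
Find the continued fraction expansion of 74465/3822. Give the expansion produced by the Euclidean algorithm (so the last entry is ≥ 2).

74465 = 19·3822 + 1847
3822 = 2·1847 + 128
1847 = 14·128 + 55
128 = 2·55 + 18
55 = 3·18 + 1
18 = 18·1 + 0  (stop)
So 74465/3822 = [19; 2, 14, 2, 3, 18].

[19; 2, 14, 2, 3, 18]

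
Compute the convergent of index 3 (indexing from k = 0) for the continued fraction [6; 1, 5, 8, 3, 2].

335/49

Using pₖ = aₖpₖ₋₁ + pₖ₋₂, qₖ = aₖqₖ₋₁ + qₖ₋₂ (with p₋₁=1, p₋₂=0, q₋₁=0, q₋₂=1):
  k=0: a=6, p=6, q=1
  k=1: a=1, p=7, q=1
  k=2: a=5, p=41, q=6
  k=3: a=8, p=335, q=49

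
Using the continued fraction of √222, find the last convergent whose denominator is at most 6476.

44401/2980

√222 = [14; 1, 8, 1, 28, …] (period length 4).
Convergents:
  p_0/q_0 = 14/1
  p_1/q_1 = 15/1
  p_2/q_2 = 134/9
  p_3/q_3 = 149/10
  p_4/q_4 = 4306/289
  p_5/q_5 = 4455/299
  p_6/q_6 = 39946/2681
  p_7/q_7 = 44401/2980
  p_8/q_8 = 1283174/86121
q_7 = 2980 ≤ 6476 < 86121 = q_8, so the answer is 44401/2980.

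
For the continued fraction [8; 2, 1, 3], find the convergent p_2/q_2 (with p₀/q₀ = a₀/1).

25/3

Using pₖ = aₖpₖ₋₁ + pₖ₋₂, qₖ = aₖqₖ₋₁ + qₖ₋₂ (with p₋₁=1, p₋₂=0, q₋₁=0, q₋₂=1):
  k=0: a=8, p=8, q=1
  k=1: a=2, p=17, q=2
  k=2: a=1, p=25, q=3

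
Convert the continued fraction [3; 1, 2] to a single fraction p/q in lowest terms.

11/3

Fold from the inside: start with 2/1.
  1 + 1/2 = 3/2
  3 + 2/3 = 11/3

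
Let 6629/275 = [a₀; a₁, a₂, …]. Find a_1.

6629 = 24·275 + 29   →  a_0 = 24
275 = 9·29 + 14   →  a_1 = 9

9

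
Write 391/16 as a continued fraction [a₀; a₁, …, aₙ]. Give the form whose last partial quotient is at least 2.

[24; 2, 3, 2]

391 = 24×16 + 7
16 = 2×7 + 2
7 = 3×2 + 1
2 = 2×1 + 0  (stop)
So 391/16 = [24; 2, 3, 2].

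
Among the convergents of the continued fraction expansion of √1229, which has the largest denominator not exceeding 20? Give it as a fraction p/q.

631/18

√1229 = [35; 17, 1, 1, 17, 70, …] (period length 5).
Convergents:
  p_0/q_0 = 35/1
  p_1/q_1 = 596/17
  p_2/q_2 = 631/18
  p_3/q_3 = 1227/35
q_2 = 18 ≤ 20 < 35 = q_3, so the answer is 631/18.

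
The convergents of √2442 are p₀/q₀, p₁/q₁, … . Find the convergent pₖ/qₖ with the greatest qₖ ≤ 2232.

√2442 = [49; 2, 2, 2, 98, …] (period length 4).
Convergents:
  p_0/q_0 = 49/1
  p_1/q_1 = 99/2
  p_2/q_2 = 247/5
  p_3/q_3 = 593/12
  p_4/q_4 = 58361/1181
  p_5/q_5 = 117315/2374
q_4 = 1181 ≤ 2232 < 2374 = q_5, so the answer is 58361/1181.

58361/1181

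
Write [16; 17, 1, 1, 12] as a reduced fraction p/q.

Fold from the inside: start with 12/1.
  1 + 1/12 = 13/12
  1 + 12/13 = 25/13
  17 + 13/25 = 438/25
  16 + 25/438 = 7033/438

7033/438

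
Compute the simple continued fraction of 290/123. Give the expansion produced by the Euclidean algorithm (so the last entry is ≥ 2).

[2; 2, 1, 3, 1, 8]

290 = 2*123 + 44
123 = 2*44 + 35
44 = 1*35 + 9
35 = 3*9 + 8
9 = 1*8 + 1
8 = 8*1 + 0  (stop)
So 290/123 = [2; 2, 1, 3, 1, 8].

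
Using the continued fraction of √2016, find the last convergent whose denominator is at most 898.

√2016 = [44; 1, 8, 1, 88, …] (period length 4).
Convergents:
  p_0/q_0 = 44/1
  p_1/q_1 = 45/1
  p_2/q_2 = 404/9
  p_3/q_3 = 449/10
  p_4/q_4 = 39916/889
  p_5/q_5 = 40365/899
q_4 = 889 ≤ 898 < 899 = q_5, so the answer is 39916/889.

39916/889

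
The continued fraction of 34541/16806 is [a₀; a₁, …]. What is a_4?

34541 = 2·16806 + 929   →  a_0 = 2
16806 = 18·929 + 84   →  a_1 = 18
929 = 11·84 + 5   →  a_2 = 11
84 = 16·5 + 4   →  a_3 = 16
5 = 1·4 + 1   →  a_4 = 1

1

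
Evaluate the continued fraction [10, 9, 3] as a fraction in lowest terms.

Fold from the inside: start with 3/1.
  9 + 1/3 = 28/3
  10 + 3/28 = 283/28

283/28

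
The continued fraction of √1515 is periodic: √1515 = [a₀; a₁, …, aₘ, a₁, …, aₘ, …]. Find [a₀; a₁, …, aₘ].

a₀ = ⌊√1515⌋ = 38.
With m₀=0, d₀=1 and mₖ₊₁ = dₖaₖ − mₖ, dₖ₊₁ = (n − mₖ₊₁²)/dₖ, aₖ₊₁ = ⌊(a₀+mₖ₊₁)/dₖ₊₁⌋:
  k=1: m=38, d=71, a=1
  k=2: m=33, d=6, a=11
  k=3: m=33, d=71, a=1
  k=4: m=38, d=1, a=76
d=1 and a=2a₀=76 at k=4, so the next step gives (m, d) = (38, 71) again — its k=1 value — and the period has length 4.

[38; 1, 11, 1, 76]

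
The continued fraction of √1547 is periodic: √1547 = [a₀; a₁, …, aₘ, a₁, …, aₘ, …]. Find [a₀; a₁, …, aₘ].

a₀ = ⌊√1547⌋ = 39.
With m₀=0, d₀=1 and mₖ₊₁ = dₖaₖ − mₖ, dₖ₊₁ = (n − mₖ₊₁²)/dₖ, aₖ₊₁ = ⌊(a₀+mₖ₊₁)/dₖ₊₁⌋:
  k=1: m=39, d=26, a=3
  k=2: m=39, d=1, a=78
d=1 and a=2a₀=78 at k=2, so the next step gives (m, d) = (39, 26) again — its k=1 value — and the period has length 2.

[39; 3, 78]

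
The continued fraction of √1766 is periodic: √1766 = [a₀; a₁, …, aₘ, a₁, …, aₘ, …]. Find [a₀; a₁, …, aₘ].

a₀ = ⌊√1766⌋ = 42.

[42; 42, 84]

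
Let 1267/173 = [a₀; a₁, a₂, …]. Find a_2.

11

1267 = 7·173 + 56   →  a_0 = 7
173 = 3·56 + 5   →  a_1 = 3
56 = 11·5 + 1   →  a_2 = 11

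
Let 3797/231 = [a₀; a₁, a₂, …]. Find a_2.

3797 = 16·231 + 101   →  a_0 = 16
231 = 2·101 + 29   →  a_1 = 2
101 = 3·29 + 14   →  a_2 = 3

3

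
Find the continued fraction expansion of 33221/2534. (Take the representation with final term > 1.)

[13; 9, 12, 7, 1, 2]

33221 = 13×2534 + 279
2534 = 9×279 + 23
279 = 12×23 + 3
23 = 7×3 + 2
3 = 1×2 + 1
2 = 2×1 + 0  (stop)
So 33221/2534 = [13; 9, 12, 7, 1, 2].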